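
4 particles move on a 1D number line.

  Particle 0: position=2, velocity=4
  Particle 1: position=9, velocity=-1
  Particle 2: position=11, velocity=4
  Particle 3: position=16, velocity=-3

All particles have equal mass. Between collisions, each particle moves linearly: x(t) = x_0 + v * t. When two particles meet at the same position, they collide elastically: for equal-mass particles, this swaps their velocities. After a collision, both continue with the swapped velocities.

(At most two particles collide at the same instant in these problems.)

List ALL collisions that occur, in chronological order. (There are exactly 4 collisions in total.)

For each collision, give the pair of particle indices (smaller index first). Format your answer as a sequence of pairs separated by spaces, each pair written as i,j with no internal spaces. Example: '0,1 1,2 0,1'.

Answer: 2,3 0,1 1,2 0,1

Derivation:
Collision at t=5/7: particles 2 and 3 swap velocities; positions: p0=34/7 p1=58/7 p2=97/7 p3=97/7; velocities now: v0=4 v1=-1 v2=-3 v3=4
Collision at t=7/5: particles 0 and 1 swap velocities; positions: p0=38/5 p1=38/5 p2=59/5 p3=83/5; velocities now: v0=-1 v1=4 v2=-3 v3=4
Collision at t=2: particles 1 and 2 swap velocities; positions: p0=7 p1=10 p2=10 p3=19; velocities now: v0=-1 v1=-3 v2=4 v3=4
Collision at t=7/2: particles 0 and 1 swap velocities; positions: p0=11/2 p1=11/2 p2=16 p3=25; velocities now: v0=-3 v1=-1 v2=4 v3=4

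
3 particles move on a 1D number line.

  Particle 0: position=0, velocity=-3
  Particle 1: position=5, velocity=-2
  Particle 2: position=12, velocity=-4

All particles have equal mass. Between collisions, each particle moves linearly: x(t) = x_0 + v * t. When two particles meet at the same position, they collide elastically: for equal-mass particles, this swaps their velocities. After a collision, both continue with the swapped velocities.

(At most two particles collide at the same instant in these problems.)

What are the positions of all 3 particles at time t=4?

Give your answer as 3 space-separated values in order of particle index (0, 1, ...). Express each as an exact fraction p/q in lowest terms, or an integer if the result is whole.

Answer: -12 -4 -3

Derivation:
Collision at t=7/2: particles 1 and 2 swap velocities; positions: p0=-21/2 p1=-2 p2=-2; velocities now: v0=-3 v1=-4 v2=-2
Advance to t=4 (no further collisions before then); velocities: v0=-3 v1=-4 v2=-2; positions = -12 -4 -3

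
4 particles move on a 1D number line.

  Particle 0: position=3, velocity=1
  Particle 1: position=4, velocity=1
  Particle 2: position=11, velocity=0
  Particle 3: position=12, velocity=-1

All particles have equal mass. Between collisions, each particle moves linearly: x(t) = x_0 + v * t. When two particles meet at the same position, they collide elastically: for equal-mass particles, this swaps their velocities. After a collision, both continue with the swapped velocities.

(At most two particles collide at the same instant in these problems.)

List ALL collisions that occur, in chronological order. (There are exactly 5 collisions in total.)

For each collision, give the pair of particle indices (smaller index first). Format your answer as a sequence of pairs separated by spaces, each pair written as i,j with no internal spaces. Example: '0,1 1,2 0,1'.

Answer: 2,3 1,2 0,1 2,3 1,2

Derivation:
Collision at t=1: particles 2 and 3 swap velocities; positions: p0=4 p1=5 p2=11 p3=11; velocities now: v0=1 v1=1 v2=-1 v3=0
Collision at t=4: particles 1 and 2 swap velocities; positions: p0=7 p1=8 p2=8 p3=11; velocities now: v0=1 v1=-1 v2=1 v3=0
Collision at t=9/2: particles 0 and 1 swap velocities; positions: p0=15/2 p1=15/2 p2=17/2 p3=11; velocities now: v0=-1 v1=1 v2=1 v3=0
Collision at t=7: particles 2 and 3 swap velocities; positions: p0=5 p1=10 p2=11 p3=11; velocities now: v0=-1 v1=1 v2=0 v3=1
Collision at t=8: particles 1 and 2 swap velocities; positions: p0=4 p1=11 p2=11 p3=12; velocities now: v0=-1 v1=0 v2=1 v3=1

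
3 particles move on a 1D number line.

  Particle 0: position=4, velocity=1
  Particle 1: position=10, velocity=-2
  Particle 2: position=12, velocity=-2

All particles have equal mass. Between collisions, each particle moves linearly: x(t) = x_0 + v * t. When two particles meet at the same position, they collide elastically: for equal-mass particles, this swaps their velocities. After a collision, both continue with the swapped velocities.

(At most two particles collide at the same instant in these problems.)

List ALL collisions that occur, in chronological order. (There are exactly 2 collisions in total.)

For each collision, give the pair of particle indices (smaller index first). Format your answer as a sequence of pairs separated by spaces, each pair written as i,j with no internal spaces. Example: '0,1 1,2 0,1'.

Collision at t=2: particles 0 and 1 swap velocities; positions: p0=6 p1=6 p2=8; velocities now: v0=-2 v1=1 v2=-2
Collision at t=8/3: particles 1 and 2 swap velocities; positions: p0=14/3 p1=20/3 p2=20/3; velocities now: v0=-2 v1=-2 v2=1

Answer: 0,1 1,2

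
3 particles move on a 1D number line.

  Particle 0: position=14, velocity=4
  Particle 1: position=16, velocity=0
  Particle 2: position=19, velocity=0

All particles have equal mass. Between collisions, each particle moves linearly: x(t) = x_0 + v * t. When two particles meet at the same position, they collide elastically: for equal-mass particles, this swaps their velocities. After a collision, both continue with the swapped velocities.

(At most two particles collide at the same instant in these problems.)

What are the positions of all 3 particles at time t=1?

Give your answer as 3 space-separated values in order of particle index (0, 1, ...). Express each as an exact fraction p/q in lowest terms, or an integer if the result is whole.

Collision at t=1/2: particles 0 and 1 swap velocities; positions: p0=16 p1=16 p2=19; velocities now: v0=0 v1=4 v2=0
Advance to t=1 (no further collisions before then); velocities: v0=0 v1=4 v2=0; positions = 16 18 19

Answer: 16 18 19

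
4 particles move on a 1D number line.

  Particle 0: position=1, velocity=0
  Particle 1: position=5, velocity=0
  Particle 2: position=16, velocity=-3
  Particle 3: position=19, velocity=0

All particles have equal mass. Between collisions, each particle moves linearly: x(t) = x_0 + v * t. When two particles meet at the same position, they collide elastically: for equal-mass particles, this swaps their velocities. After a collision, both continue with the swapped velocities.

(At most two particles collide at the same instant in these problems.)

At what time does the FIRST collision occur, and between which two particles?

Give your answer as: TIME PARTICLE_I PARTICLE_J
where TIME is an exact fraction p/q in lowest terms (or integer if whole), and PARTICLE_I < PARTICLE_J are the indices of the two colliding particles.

Answer: 11/3 1 2

Derivation:
Pair (0,1): pos 1,5 vel 0,0 -> not approaching (rel speed 0 <= 0)
Pair (1,2): pos 5,16 vel 0,-3 -> gap=11, closing at 3/unit, collide at t=11/3
Pair (2,3): pos 16,19 vel -3,0 -> not approaching (rel speed -3 <= 0)
Earliest collision: t=11/3 between 1 and 2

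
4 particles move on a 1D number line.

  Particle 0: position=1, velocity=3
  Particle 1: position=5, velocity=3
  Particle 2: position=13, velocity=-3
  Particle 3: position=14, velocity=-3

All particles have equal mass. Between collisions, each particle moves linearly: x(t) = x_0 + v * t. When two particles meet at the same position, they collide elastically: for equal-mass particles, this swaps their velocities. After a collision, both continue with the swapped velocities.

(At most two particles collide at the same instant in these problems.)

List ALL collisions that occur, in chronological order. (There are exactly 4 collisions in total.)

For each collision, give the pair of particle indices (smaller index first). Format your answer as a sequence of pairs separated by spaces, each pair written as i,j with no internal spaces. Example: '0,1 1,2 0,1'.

Collision at t=4/3: particles 1 and 2 swap velocities; positions: p0=5 p1=9 p2=9 p3=10; velocities now: v0=3 v1=-3 v2=3 v3=-3
Collision at t=3/2: particles 2 and 3 swap velocities; positions: p0=11/2 p1=17/2 p2=19/2 p3=19/2; velocities now: v0=3 v1=-3 v2=-3 v3=3
Collision at t=2: particles 0 and 1 swap velocities; positions: p0=7 p1=7 p2=8 p3=11; velocities now: v0=-3 v1=3 v2=-3 v3=3
Collision at t=13/6: particles 1 and 2 swap velocities; positions: p0=13/2 p1=15/2 p2=15/2 p3=23/2; velocities now: v0=-3 v1=-3 v2=3 v3=3

Answer: 1,2 2,3 0,1 1,2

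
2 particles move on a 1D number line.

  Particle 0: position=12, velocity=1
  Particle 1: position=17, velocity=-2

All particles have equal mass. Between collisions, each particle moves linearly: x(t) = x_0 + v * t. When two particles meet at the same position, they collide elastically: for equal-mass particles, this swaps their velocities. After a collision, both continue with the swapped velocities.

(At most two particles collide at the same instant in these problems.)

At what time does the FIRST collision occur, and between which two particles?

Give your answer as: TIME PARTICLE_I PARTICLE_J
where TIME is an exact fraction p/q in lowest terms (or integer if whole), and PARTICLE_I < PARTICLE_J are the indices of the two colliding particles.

Answer: 5/3 0 1

Derivation:
Pair (0,1): pos 12,17 vel 1,-2 -> gap=5, closing at 3/unit, collide at t=5/3
Earliest collision: t=5/3 between 0 and 1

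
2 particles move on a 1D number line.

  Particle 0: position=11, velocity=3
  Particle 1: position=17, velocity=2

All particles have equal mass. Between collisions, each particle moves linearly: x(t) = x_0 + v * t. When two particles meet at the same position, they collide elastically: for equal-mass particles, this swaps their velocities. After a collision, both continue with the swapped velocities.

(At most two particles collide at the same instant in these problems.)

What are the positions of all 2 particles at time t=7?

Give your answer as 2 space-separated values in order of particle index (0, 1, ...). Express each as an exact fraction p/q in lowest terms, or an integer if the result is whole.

Answer: 31 32

Derivation:
Collision at t=6: particles 0 and 1 swap velocities; positions: p0=29 p1=29; velocities now: v0=2 v1=3
Advance to t=7 (no further collisions before then); velocities: v0=2 v1=3; positions = 31 32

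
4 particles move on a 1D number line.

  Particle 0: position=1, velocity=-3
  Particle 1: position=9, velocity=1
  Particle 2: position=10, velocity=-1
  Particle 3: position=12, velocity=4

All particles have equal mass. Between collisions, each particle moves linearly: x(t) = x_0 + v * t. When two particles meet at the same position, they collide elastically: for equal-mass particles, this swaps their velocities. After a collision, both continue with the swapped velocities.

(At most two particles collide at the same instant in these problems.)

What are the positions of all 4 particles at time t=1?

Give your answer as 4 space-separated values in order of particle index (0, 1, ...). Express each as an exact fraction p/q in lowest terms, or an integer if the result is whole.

Answer: -2 9 10 16

Derivation:
Collision at t=1/2: particles 1 and 2 swap velocities; positions: p0=-1/2 p1=19/2 p2=19/2 p3=14; velocities now: v0=-3 v1=-1 v2=1 v3=4
Advance to t=1 (no further collisions before then); velocities: v0=-3 v1=-1 v2=1 v3=4; positions = -2 9 10 16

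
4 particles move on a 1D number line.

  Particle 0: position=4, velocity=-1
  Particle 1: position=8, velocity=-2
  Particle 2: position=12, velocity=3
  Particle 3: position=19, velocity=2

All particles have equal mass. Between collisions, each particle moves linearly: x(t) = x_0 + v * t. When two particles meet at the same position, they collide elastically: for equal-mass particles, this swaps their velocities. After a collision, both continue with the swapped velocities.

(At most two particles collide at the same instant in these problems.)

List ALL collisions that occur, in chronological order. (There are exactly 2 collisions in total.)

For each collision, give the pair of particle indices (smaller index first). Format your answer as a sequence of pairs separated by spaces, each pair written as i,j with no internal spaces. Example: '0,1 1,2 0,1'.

Collision at t=4: particles 0 and 1 swap velocities; positions: p0=0 p1=0 p2=24 p3=27; velocities now: v0=-2 v1=-1 v2=3 v3=2
Collision at t=7: particles 2 and 3 swap velocities; positions: p0=-6 p1=-3 p2=33 p3=33; velocities now: v0=-2 v1=-1 v2=2 v3=3

Answer: 0,1 2,3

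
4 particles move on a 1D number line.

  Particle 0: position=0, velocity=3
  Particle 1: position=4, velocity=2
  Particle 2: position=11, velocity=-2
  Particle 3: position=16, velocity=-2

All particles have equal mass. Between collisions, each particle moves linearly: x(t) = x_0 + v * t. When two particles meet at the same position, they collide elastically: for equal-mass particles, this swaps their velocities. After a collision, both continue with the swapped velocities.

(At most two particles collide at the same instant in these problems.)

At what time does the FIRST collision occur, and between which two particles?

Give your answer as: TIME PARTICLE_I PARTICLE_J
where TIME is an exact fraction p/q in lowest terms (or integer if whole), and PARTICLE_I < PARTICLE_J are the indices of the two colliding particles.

Answer: 7/4 1 2

Derivation:
Pair (0,1): pos 0,4 vel 3,2 -> gap=4, closing at 1/unit, collide at t=4
Pair (1,2): pos 4,11 vel 2,-2 -> gap=7, closing at 4/unit, collide at t=7/4
Pair (2,3): pos 11,16 vel -2,-2 -> not approaching (rel speed 0 <= 0)
Earliest collision: t=7/4 between 1 and 2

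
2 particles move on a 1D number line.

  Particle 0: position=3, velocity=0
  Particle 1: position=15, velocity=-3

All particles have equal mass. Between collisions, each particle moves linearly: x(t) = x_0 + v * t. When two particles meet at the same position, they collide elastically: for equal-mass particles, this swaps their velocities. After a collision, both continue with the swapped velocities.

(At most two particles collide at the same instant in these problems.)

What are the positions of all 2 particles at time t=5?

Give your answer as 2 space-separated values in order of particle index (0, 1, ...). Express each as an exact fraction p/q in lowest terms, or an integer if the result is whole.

Answer: 0 3

Derivation:
Collision at t=4: particles 0 and 1 swap velocities; positions: p0=3 p1=3; velocities now: v0=-3 v1=0
Advance to t=5 (no further collisions before then); velocities: v0=-3 v1=0; positions = 0 3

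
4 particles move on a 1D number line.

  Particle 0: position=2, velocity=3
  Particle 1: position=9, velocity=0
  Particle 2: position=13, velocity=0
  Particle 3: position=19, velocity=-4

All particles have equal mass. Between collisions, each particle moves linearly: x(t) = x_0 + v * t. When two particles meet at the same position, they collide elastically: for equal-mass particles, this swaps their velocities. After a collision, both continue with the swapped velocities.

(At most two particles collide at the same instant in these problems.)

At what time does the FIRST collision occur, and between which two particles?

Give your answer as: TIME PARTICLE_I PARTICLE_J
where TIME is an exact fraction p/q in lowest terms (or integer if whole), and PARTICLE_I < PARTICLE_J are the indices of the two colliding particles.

Answer: 3/2 2 3

Derivation:
Pair (0,1): pos 2,9 vel 3,0 -> gap=7, closing at 3/unit, collide at t=7/3
Pair (1,2): pos 9,13 vel 0,0 -> not approaching (rel speed 0 <= 0)
Pair (2,3): pos 13,19 vel 0,-4 -> gap=6, closing at 4/unit, collide at t=3/2
Earliest collision: t=3/2 between 2 and 3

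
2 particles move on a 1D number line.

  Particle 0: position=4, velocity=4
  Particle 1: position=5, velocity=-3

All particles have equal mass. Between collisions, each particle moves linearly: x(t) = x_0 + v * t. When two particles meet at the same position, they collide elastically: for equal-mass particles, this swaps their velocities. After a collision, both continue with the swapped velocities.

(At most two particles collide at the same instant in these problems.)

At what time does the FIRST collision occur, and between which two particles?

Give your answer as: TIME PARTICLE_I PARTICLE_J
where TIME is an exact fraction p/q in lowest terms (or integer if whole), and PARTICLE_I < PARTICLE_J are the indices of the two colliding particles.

Pair (0,1): pos 4,5 vel 4,-3 -> gap=1, closing at 7/unit, collide at t=1/7
Earliest collision: t=1/7 between 0 and 1

Answer: 1/7 0 1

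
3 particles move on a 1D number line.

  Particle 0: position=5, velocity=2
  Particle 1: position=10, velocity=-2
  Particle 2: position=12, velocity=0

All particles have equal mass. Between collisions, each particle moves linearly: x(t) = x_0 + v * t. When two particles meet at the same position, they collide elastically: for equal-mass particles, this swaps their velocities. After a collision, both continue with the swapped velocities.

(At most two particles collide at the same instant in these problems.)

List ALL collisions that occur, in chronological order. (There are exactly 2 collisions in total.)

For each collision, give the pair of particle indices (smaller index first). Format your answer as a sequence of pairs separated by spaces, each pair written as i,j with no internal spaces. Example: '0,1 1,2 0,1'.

Collision at t=5/4: particles 0 and 1 swap velocities; positions: p0=15/2 p1=15/2 p2=12; velocities now: v0=-2 v1=2 v2=0
Collision at t=7/2: particles 1 and 2 swap velocities; positions: p0=3 p1=12 p2=12; velocities now: v0=-2 v1=0 v2=2

Answer: 0,1 1,2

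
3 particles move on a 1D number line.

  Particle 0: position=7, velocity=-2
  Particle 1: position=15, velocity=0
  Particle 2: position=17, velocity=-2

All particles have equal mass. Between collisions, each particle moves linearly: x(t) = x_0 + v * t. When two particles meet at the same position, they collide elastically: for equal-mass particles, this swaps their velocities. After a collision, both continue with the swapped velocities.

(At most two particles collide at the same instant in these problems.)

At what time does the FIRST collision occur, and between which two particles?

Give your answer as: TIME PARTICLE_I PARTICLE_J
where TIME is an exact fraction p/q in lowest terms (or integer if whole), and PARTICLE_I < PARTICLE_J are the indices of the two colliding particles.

Pair (0,1): pos 7,15 vel -2,0 -> not approaching (rel speed -2 <= 0)
Pair (1,2): pos 15,17 vel 0,-2 -> gap=2, closing at 2/unit, collide at t=1
Earliest collision: t=1 between 1 and 2

Answer: 1 1 2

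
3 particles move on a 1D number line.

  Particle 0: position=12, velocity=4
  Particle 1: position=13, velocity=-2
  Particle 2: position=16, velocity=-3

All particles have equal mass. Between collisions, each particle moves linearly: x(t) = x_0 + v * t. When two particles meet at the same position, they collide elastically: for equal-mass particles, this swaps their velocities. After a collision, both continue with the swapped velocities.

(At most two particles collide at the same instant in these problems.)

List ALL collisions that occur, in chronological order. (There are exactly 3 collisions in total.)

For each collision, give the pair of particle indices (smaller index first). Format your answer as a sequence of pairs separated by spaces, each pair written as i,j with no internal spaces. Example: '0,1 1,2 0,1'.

Collision at t=1/6: particles 0 and 1 swap velocities; positions: p0=38/3 p1=38/3 p2=31/2; velocities now: v0=-2 v1=4 v2=-3
Collision at t=4/7: particles 1 and 2 swap velocities; positions: p0=83/7 p1=100/7 p2=100/7; velocities now: v0=-2 v1=-3 v2=4
Collision at t=3: particles 0 and 1 swap velocities; positions: p0=7 p1=7 p2=24; velocities now: v0=-3 v1=-2 v2=4

Answer: 0,1 1,2 0,1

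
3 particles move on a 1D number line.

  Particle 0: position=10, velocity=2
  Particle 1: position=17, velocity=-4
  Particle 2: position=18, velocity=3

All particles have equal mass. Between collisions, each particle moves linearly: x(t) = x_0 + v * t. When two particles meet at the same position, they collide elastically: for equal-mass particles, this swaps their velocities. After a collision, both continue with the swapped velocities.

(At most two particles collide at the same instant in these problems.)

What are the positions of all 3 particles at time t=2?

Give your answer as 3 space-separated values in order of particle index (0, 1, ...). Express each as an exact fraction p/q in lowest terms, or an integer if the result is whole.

Collision at t=7/6: particles 0 and 1 swap velocities; positions: p0=37/3 p1=37/3 p2=43/2; velocities now: v0=-4 v1=2 v2=3
Advance to t=2 (no further collisions before then); velocities: v0=-4 v1=2 v2=3; positions = 9 14 24

Answer: 9 14 24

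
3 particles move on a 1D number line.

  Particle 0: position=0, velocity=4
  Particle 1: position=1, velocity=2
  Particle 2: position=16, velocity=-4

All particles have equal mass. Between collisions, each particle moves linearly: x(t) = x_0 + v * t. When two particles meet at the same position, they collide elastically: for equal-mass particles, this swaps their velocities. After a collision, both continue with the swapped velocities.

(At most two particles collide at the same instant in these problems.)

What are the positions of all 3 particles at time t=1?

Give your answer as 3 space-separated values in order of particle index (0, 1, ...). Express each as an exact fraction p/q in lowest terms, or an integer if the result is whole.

Collision at t=1/2: particles 0 and 1 swap velocities; positions: p0=2 p1=2 p2=14; velocities now: v0=2 v1=4 v2=-4
Advance to t=1 (no further collisions before then); velocities: v0=2 v1=4 v2=-4; positions = 3 4 12

Answer: 3 4 12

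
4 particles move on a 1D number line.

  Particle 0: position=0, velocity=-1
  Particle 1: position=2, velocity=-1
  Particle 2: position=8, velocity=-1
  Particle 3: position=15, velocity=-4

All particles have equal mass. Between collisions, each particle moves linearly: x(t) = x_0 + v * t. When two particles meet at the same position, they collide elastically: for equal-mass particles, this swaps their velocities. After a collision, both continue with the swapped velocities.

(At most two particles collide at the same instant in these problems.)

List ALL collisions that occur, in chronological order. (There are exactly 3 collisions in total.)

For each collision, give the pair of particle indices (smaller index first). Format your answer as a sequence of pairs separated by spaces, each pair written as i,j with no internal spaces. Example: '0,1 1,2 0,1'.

Answer: 2,3 1,2 0,1

Derivation:
Collision at t=7/3: particles 2 and 3 swap velocities; positions: p0=-7/3 p1=-1/3 p2=17/3 p3=17/3; velocities now: v0=-1 v1=-1 v2=-4 v3=-1
Collision at t=13/3: particles 1 and 2 swap velocities; positions: p0=-13/3 p1=-7/3 p2=-7/3 p3=11/3; velocities now: v0=-1 v1=-4 v2=-1 v3=-1
Collision at t=5: particles 0 and 1 swap velocities; positions: p0=-5 p1=-5 p2=-3 p3=3; velocities now: v0=-4 v1=-1 v2=-1 v3=-1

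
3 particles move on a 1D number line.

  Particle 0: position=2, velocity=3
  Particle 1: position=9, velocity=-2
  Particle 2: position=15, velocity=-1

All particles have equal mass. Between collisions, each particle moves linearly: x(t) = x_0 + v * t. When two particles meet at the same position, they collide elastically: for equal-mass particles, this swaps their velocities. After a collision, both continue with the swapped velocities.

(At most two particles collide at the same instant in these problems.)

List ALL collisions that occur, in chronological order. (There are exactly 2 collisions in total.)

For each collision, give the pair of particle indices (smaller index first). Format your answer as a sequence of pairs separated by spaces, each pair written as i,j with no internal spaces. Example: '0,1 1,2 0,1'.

Answer: 0,1 1,2

Derivation:
Collision at t=7/5: particles 0 and 1 swap velocities; positions: p0=31/5 p1=31/5 p2=68/5; velocities now: v0=-2 v1=3 v2=-1
Collision at t=13/4: particles 1 and 2 swap velocities; positions: p0=5/2 p1=47/4 p2=47/4; velocities now: v0=-2 v1=-1 v2=3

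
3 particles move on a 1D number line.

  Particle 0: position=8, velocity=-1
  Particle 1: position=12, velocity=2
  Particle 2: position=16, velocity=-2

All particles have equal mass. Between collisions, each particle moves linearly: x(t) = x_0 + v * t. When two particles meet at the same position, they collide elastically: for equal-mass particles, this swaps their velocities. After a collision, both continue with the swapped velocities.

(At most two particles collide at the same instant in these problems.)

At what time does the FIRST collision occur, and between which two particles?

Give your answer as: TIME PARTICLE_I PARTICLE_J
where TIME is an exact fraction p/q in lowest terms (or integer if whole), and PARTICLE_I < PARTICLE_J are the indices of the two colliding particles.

Pair (0,1): pos 8,12 vel -1,2 -> not approaching (rel speed -3 <= 0)
Pair (1,2): pos 12,16 vel 2,-2 -> gap=4, closing at 4/unit, collide at t=1
Earliest collision: t=1 between 1 and 2

Answer: 1 1 2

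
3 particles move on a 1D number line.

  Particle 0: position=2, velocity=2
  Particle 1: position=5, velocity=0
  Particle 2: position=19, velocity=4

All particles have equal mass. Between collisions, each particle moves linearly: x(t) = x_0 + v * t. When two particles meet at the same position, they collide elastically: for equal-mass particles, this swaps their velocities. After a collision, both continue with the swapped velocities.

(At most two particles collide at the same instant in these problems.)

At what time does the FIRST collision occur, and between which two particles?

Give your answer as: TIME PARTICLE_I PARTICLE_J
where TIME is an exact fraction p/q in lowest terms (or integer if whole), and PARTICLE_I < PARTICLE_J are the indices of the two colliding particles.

Answer: 3/2 0 1

Derivation:
Pair (0,1): pos 2,5 vel 2,0 -> gap=3, closing at 2/unit, collide at t=3/2
Pair (1,2): pos 5,19 vel 0,4 -> not approaching (rel speed -4 <= 0)
Earliest collision: t=3/2 between 0 and 1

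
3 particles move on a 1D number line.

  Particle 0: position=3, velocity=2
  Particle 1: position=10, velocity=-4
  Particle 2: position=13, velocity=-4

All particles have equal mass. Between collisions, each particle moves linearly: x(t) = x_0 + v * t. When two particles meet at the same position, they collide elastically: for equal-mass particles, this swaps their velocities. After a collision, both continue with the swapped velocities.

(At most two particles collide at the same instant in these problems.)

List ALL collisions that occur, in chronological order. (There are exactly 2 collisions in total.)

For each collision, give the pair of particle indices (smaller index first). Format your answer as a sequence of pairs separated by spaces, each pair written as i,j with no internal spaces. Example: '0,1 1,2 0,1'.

Answer: 0,1 1,2

Derivation:
Collision at t=7/6: particles 0 and 1 swap velocities; positions: p0=16/3 p1=16/3 p2=25/3; velocities now: v0=-4 v1=2 v2=-4
Collision at t=5/3: particles 1 and 2 swap velocities; positions: p0=10/3 p1=19/3 p2=19/3; velocities now: v0=-4 v1=-4 v2=2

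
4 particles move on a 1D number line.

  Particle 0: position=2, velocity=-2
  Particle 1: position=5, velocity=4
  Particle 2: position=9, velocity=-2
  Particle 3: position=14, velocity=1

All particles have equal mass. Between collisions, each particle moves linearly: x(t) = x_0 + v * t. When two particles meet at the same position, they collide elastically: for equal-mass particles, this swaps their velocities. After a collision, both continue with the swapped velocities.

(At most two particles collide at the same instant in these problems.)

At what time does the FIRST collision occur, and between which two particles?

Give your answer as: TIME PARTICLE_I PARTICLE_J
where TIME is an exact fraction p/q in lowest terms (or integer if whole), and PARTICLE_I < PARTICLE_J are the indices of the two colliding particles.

Answer: 2/3 1 2

Derivation:
Pair (0,1): pos 2,5 vel -2,4 -> not approaching (rel speed -6 <= 0)
Pair (1,2): pos 5,9 vel 4,-2 -> gap=4, closing at 6/unit, collide at t=2/3
Pair (2,3): pos 9,14 vel -2,1 -> not approaching (rel speed -3 <= 0)
Earliest collision: t=2/3 between 1 and 2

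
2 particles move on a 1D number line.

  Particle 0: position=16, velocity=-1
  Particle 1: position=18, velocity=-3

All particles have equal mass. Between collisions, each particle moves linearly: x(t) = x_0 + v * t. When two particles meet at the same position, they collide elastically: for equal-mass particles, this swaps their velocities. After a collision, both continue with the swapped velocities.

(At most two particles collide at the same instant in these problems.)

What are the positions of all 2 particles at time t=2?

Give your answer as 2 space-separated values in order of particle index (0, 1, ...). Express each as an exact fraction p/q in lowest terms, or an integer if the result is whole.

Answer: 12 14

Derivation:
Collision at t=1: particles 0 and 1 swap velocities; positions: p0=15 p1=15; velocities now: v0=-3 v1=-1
Advance to t=2 (no further collisions before then); velocities: v0=-3 v1=-1; positions = 12 14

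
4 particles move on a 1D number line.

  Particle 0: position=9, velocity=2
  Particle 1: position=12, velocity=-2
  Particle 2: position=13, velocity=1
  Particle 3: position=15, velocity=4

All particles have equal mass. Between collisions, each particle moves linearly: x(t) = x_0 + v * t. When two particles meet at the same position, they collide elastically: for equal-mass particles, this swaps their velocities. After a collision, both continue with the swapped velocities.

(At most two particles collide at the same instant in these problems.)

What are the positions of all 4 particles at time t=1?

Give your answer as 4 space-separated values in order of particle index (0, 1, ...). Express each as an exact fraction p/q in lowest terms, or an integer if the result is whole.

Answer: 10 11 14 19

Derivation:
Collision at t=3/4: particles 0 and 1 swap velocities; positions: p0=21/2 p1=21/2 p2=55/4 p3=18; velocities now: v0=-2 v1=2 v2=1 v3=4
Advance to t=1 (no further collisions before then); velocities: v0=-2 v1=2 v2=1 v3=4; positions = 10 11 14 19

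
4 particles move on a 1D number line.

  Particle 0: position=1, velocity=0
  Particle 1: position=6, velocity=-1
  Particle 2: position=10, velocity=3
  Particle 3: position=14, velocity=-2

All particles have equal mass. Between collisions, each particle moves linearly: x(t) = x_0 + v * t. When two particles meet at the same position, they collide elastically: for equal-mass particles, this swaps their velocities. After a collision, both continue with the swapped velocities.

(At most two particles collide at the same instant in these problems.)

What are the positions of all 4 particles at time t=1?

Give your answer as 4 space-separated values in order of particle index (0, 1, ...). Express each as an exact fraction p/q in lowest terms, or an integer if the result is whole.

Answer: 1 5 12 13

Derivation:
Collision at t=4/5: particles 2 and 3 swap velocities; positions: p0=1 p1=26/5 p2=62/5 p3=62/5; velocities now: v0=0 v1=-1 v2=-2 v3=3
Advance to t=1 (no further collisions before then); velocities: v0=0 v1=-1 v2=-2 v3=3; positions = 1 5 12 13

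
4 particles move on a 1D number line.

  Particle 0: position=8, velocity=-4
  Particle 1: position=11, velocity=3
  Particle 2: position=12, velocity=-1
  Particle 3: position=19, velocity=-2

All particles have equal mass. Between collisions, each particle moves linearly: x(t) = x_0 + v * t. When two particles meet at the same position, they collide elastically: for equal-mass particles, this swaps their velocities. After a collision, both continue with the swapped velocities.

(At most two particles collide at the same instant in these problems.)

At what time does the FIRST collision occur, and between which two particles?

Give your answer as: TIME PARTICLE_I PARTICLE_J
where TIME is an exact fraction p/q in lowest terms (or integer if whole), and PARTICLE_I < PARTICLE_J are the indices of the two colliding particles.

Answer: 1/4 1 2

Derivation:
Pair (0,1): pos 8,11 vel -4,3 -> not approaching (rel speed -7 <= 0)
Pair (1,2): pos 11,12 vel 3,-1 -> gap=1, closing at 4/unit, collide at t=1/4
Pair (2,3): pos 12,19 vel -1,-2 -> gap=7, closing at 1/unit, collide at t=7
Earliest collision: t=1/4 between 1 and 2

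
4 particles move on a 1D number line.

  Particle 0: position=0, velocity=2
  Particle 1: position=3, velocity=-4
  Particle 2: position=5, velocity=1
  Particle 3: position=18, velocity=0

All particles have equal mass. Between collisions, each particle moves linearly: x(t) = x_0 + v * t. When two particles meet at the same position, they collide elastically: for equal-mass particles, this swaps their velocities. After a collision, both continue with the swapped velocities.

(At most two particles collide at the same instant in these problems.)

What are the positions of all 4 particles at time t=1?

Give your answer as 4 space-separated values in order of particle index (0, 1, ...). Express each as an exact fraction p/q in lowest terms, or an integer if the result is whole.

Collision at t=1/2: particles 0 and 1 swap velocities; positions: p0=1 p1=1 p2=11/2 p3=18; velocities now: v0=-4 v1=2 v2=1 v3=0
Advance to t=1 (no further collisions before then); velocities: v0=-4 v1=2 v2=1 v3=0; positions = -1 2 6 18

Answer: -1 2 6 18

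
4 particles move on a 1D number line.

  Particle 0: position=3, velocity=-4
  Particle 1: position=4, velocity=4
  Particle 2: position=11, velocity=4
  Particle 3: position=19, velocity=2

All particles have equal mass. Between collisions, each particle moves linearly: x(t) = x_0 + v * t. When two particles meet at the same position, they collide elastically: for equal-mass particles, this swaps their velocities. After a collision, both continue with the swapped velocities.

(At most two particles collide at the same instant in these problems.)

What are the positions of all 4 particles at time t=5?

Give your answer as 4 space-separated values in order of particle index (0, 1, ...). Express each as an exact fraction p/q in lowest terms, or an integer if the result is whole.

Collision at t=4: particles 2 and 3 swap velocities; positions: p0=-13 p1=20 p2=27 p3=27; velocities now: v0=-4 v1=4 v2=2 v3=4
Advance to t=5 (no further collisions before then); velocities: v0=-4 v1=4 v2=2 v3=4; positions = -17 24 29 31

Answer: -17 24 29 31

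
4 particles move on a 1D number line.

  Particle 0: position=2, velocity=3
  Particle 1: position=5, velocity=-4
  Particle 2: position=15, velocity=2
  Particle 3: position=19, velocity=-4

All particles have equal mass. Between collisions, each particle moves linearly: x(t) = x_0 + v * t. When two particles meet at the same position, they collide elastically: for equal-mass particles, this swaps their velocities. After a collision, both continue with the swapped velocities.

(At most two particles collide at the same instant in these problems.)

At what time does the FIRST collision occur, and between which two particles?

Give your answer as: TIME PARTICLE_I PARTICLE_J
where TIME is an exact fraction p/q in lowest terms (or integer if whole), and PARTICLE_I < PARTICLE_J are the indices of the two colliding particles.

Pair (0,1): pos 2,5 vel 3,-4 -> gap=3, closing at 7/unit, collide at t=3/7
Pair (1,2): pos 5,15 vel -4,2 -> not approaching (rel speed -6 <= 0)
Pair (2,3): pos 15,19 vel 2,-4 -> gap=4, closing at 6/unit, collide at t=2/3
Earliest collision: t=3/7 between 0 and 1

Answer: 3/7 0 1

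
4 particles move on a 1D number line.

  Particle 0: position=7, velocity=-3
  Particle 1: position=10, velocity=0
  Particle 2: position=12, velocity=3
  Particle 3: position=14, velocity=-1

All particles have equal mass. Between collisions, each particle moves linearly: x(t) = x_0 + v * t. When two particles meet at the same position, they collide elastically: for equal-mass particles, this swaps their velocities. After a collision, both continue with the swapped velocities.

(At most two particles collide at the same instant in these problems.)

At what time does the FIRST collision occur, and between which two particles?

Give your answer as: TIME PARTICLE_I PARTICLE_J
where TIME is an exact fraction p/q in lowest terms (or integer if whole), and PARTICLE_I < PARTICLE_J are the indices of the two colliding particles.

Pair (0,1): pos 7,10 vel -3,0 -> not approaching (rel speed -3 <= 0)
Pair (1,2): pos 10,12 vel 0,3 -> not approaching (rel speed -3 <= 0)
Pair (2,3): pos 12,14 vel 3,-1 -> gap=2, closing at 4/unit, collide at t=1/2
Earliest collision: t=1/2 between 2 and 3

Answer: 1/2 2 3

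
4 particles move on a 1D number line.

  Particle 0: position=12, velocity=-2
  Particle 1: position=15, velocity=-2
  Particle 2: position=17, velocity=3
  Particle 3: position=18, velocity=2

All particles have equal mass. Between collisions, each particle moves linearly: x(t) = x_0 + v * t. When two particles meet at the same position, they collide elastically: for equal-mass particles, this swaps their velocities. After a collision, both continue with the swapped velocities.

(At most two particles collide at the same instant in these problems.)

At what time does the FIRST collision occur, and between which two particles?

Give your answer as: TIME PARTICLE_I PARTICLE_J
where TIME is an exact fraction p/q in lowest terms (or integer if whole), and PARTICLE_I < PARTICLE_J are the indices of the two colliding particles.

Pair (0,1): pos 12,15 vel -2,-2 -> not approaching (rel speed 0 <= 0)
Pair (1,2): pos 15,17 vel -2,3 -> not approaching (rel speed -5 <= 0)
Pair (2,3): pos 17,18 vel 3,2 -> gap=1, closing at 1/unit, collide at t=1
Earliest collision: t=1 between 2 and 3

Answer: 1 2 3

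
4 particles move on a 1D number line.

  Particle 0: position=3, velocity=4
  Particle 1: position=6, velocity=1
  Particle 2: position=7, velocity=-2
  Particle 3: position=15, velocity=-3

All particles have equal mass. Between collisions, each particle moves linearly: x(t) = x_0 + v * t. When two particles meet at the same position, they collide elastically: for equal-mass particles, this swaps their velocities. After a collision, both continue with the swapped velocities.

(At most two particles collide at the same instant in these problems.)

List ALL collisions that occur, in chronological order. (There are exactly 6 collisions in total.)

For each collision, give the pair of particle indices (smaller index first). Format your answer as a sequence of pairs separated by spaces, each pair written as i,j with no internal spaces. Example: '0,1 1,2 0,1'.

Answer: 1,2 0,1 1,2 2,3 1,2 0,1

Derivation:
Collision at t=1/3: particles 1 and 2 swap velocities; positions: p0=13/3 p1=19/3 p2=19/3 p3=14; velocities now: v0=4 v1=-2 v2=1 v3=-3
Collision at t=2/3: particles 0 and 1 swap velocities; positions: p0=17/3 p1=17/3 p2=20/3 p3=13; velocities now: v0=-2 v1=4 v2=1 v3=-3
Collision at t=1: particles 1 and 2 swap velocities; positions: p0=5 p1=7 p2=7 p3=12; velocities now: v0=-2 v1=1 v2=4 v3=-3
Collision at t=12/7: particles 2 and 3 swap velocities; positions: p0=25/7 p1=54/7 p2=69/7 p3=69/7; velocities now: v0=-2 v1=1 v2=-3 v3=4
Collision at t=9/4: particles 1 and 2 swap velocities; positions: p0=5/2 p1=33/4 p2=33/4 p3=12; velocities now: v0=-2 v1=-3 v2=1 v3=4
Collision at t=8: particles 0 and 1 swap velocities; positions: p0=-9 p1=-9 p2=14 p3=35; velocities now: v0=-3 v1=-2 v2=1 v3=4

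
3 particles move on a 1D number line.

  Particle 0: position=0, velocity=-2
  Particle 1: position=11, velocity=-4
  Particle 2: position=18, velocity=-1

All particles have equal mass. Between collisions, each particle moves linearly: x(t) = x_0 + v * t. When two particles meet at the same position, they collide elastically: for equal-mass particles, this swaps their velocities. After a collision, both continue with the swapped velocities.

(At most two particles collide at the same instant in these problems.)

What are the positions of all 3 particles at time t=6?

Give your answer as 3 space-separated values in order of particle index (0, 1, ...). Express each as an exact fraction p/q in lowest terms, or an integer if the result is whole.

Collision at t=11/2: particles 0 and 1 swap velocities; positions: p0=-11 p1=-11 p2=25/2; velocities now: v0=-4 v1=-2 v2=-1
Advance to t=6 (no further collisions before then); velocities: v0=-4 v1=-2 v2=-1; positions = -13 -12 12

Answer: -13 -12 12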